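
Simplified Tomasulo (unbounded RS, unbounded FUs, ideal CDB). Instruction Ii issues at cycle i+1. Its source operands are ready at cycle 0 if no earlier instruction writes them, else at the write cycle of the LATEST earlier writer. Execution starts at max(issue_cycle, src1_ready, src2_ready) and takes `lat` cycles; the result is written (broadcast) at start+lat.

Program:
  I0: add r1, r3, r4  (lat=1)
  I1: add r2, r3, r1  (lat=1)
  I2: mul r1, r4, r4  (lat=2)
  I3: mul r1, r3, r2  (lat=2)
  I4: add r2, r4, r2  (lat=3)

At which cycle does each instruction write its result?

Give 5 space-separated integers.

I0 add r1: issue@1 deps=(None,None) exec_start@1 write@2
I1 add r2: issue@2 deps=(None,0) exec_start@2 write@3
I2 mul r1: issue@3 deps=(None,None) exec_start@3 write@5
I3 mul r1: issue@4 deps=(None,1) exec_start@4 write@6
I4 add r2: issue@5 deps=(None,1) exec_start@5 write@8

Answer: 2 3 5 6 8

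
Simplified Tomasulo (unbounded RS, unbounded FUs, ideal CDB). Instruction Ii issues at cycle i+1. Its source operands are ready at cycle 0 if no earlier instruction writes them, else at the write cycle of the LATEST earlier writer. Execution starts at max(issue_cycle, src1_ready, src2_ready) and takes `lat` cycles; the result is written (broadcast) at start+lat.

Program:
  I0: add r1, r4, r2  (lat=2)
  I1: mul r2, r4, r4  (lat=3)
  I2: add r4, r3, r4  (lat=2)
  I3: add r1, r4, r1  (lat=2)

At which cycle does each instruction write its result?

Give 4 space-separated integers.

I0 add r1: issue@1 deps=(None,None) exec_start@1 write@3
I1 mul r2: issue@2 deps=(None,None) exec_start@2 write@5
I2 add r4: issue@3 deps=(None,None) exec_start@3 write@5
I3 add r1: issue@4 deps=(2,0) exec_start@5 write@7

Answer: 3 5 5 7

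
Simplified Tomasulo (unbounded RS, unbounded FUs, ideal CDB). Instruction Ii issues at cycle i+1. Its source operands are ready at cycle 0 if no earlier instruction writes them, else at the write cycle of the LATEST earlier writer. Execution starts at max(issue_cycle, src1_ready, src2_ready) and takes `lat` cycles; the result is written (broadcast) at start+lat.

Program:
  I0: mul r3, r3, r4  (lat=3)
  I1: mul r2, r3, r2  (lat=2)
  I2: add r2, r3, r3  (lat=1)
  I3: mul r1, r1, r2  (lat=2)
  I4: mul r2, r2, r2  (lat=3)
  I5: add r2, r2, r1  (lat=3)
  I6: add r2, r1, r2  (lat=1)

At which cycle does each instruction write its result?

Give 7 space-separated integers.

I0 mul r3: issue@1 deps=(None,None) exec_start@1 write@4
I1 mul r2: issue@2 deps=(0,None) exec_start@4 write@6
I2 add r2: issue@3 deps=(0,0) exec_start@4 write@5
I3 mul r1: issue@4 deps=(None,2) exec_start@5 write@7
I4 mul r2: issue@5 deps=(2,2) exec_start@5 write@8
I5 add r2: issue@6 deps=(4,3) exec_start@8 write@11
I6 add r2: issue@7 deps=(3,5) exec_start@11 write@12

Answer: 4 6 5 7 8 11 12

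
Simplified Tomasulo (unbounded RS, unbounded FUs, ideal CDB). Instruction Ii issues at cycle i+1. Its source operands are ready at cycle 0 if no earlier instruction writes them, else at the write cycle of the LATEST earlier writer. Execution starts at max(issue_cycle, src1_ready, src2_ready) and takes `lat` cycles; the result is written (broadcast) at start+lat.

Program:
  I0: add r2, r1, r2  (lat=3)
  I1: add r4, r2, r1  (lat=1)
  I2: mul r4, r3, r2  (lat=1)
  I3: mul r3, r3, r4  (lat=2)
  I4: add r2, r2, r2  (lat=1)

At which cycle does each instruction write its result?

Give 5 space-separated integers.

Answer: 4 5 5 7 6

Derivation:
I0 add r2: issue@1 deps=(None,None) exec_start@1 write@4
I1 add r4: issue@2 deps=(0,None) exec_start@4 write@5
I2 mul r4: issue@3 deps=(None,0) exec_start@4 write@5
I3 mul r3: issue@4 deps=(None,2) exec_start@5 write@7
I4 add r2: issue@5 deps=(0,0) exec_start@5 write@6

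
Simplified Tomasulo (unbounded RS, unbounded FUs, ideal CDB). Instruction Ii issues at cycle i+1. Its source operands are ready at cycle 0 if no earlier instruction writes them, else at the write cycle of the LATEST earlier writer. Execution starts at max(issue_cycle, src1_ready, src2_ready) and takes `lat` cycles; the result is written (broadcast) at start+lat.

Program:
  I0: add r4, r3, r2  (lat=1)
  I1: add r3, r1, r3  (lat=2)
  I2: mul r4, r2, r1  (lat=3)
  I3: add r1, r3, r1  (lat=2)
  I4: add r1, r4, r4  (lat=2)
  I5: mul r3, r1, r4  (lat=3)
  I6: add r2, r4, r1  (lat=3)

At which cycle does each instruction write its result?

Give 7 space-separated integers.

Answer: 2 4 6 6 8 11 11

Derivation:
I0 add r4: issue@1 deps=(None,None) exec_start@1 write@2
I1 add r3: issue@2 deps=(None,None) exec_start@2 write@4
I2 mul r4: issue@3 deps=(None,None) exec_start@3 write@6
I3 add r1: issue@4 deps=(1,None) exec_start@4 write@6
I4 add r1: issue@5 deps=(2,2) exec_start@6 write@8
I5 mul r3: issue@6 deps=(4,2) exec_start@8 write@11
I6 add r2: issue@7 deps=(2,4) exec_start@8 write@11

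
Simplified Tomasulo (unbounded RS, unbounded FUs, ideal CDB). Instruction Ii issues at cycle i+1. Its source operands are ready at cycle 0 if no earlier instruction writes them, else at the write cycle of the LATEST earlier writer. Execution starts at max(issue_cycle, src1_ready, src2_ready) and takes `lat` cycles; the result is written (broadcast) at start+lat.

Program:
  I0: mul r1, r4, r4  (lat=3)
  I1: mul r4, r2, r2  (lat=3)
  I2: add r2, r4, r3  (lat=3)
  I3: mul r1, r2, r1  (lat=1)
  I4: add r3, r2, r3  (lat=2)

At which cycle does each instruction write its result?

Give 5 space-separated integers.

I0 mul r1: issue@1 deps=(None,None) exec_start@1 write@4
I1 mul r4: issue@2 deps=(None,None) exec_start@2 write@5
I2 add r2: issue@3 deps=(1,None) exec_start@5 write@8
I3 mul r1: issue@4 deps=(2,0) exec_start@8 write@9
I4 add r3: issue@5 deps=(2,None) exec_start@8 write@10

Answer: 4 5 8 9 10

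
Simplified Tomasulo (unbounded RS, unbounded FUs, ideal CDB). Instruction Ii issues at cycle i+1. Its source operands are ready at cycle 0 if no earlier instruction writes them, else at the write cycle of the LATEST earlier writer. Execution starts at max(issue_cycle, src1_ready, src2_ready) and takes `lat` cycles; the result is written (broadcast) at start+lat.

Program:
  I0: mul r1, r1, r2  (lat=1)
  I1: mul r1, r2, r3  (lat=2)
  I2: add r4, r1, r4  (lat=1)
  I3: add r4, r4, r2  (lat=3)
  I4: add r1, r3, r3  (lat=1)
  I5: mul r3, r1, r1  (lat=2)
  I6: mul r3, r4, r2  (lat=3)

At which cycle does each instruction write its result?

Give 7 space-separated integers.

I0 mul r1: issue@1 deps=(None,None) exec_start@1 write@2
I1 mul r1: issue@2 deps=(None,None) exec_start@2 write@4
I2 add r4: issue@3 deps=(1,None) exec_start@4 write@5
I3 add r4: issue@4 deps=(2,None) exec_start@5 write@8
I4 add r1: issue@5 deps=(None,None) exec_start@5 write@6
I5 mul r3: issue@6 deps=(4,4) exec_start@6 write@8
I6 mul r3: issue@7 deps=(3,None) exec_start@8 write@11

Answer: 2 4 5 8 6 8 11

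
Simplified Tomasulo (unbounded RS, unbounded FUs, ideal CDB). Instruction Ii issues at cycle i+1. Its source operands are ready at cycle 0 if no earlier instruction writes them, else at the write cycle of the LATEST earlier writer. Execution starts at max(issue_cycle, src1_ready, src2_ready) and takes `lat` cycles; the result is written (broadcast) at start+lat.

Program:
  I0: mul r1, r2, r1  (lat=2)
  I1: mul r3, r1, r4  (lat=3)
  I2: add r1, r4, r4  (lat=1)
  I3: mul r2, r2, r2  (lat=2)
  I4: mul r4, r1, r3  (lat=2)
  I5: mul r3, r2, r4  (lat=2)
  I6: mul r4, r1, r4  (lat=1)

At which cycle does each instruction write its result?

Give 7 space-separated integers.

Answer: 3 6 4 6 8 10 9

Derivation:
I0 mul r1: issue@1 deps=(None,None) exec_start@1 write@3
I1 mul r3: issue@2 deps=(0,None) exec_start@3 write@6
I2 add r1: issue@3 deps=(None,None) exec_start@3 write@4
I3 mul r2: issue@4 deps=(None,None) exec_start@4 write@6
I4 mul r4: issue@5 deps=(2,1) exec_start@6 write@8
I5 mul r3: issue@6 deps=(3,4) exec_start@8 write@10
I6 mul r4: issue@7 deps=(2,4) exec_start@8 write@9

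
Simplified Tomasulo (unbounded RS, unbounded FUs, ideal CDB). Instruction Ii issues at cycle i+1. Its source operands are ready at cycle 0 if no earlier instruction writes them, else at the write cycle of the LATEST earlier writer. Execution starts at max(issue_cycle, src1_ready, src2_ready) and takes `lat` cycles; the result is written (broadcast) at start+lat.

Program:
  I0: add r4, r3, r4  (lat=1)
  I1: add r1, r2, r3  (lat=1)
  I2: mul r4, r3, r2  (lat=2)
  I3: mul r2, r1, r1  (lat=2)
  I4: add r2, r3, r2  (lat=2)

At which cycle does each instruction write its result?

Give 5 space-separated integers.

Answer: 2 3 5 6 8

Derivation:
I0 add r4: issue@1 deps=(None,None) exec_start@1 write@2
I1 add r1: issue@2 deps=(None,None) exec_start@2 write@3
I2 mul r4: issue@3 deps=(None,None) exec_start@3 write@5
I3 mul r2: issue@4 deps=(1,1) exec_start@4 write@6
I4 add r2: issue@5 deps=(None,3) exec_start@6 write@8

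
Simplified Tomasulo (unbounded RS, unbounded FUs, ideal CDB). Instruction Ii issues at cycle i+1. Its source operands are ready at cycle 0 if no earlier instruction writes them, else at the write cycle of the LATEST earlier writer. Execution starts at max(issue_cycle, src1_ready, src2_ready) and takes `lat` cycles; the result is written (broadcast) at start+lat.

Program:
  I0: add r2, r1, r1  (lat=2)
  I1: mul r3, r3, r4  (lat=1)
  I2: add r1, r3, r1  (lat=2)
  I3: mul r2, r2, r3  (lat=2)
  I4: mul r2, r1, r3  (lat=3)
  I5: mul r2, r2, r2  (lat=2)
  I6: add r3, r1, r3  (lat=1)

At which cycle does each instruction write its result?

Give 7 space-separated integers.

Answer: 3 3 5 6 8 10 8

Derivation:
I0 add r2: issue@1 deps=(None,None) exec_start@1 write@3
I1 mul r3: issue@2 deps=(None,None) exec_start@2 write@3
I2 add r1: issue@3 deps=(1,None) exec_start@3 write@5
I3 mul r2: issue@4 deps=(0,1) exec_start@4 write@6
I4 mul r2: issue@5 deps=(2,1) exec_start@5 write@8
I5 mul r2: issue@6 deps=(4,4) exec_start@8 write@10
I6 add r3: issue@7 deps=(2,1) exec_start@7 write@8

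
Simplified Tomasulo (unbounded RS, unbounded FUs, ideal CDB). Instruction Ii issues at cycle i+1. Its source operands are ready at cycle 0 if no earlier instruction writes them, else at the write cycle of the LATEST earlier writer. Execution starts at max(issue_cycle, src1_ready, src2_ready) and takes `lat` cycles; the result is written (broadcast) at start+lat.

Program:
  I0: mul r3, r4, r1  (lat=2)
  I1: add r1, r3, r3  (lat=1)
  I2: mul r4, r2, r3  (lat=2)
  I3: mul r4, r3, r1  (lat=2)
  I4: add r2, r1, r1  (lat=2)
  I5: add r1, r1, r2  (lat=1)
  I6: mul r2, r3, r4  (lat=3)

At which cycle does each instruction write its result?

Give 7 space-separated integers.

Answer: 3 4 5 6 7 8 10

Derivation:
I0 mul r3: issue@1 deps=(None,None) exec_start@1 write@3
I1 add r1: issue@2 deps=(0,0) exec_start@3 write@4
I2 mul r4: issue@3 deps=(None,0) exec_start@3 write@5
I3 mul r4: issue@4 deps=(0,1) exec_start@4 write@6
I4 add r2: issue@5 deps=(1,1) exec_start@5 write@7
I5 add r1: issue@6 deps=(1,4) exec_start@7 write@8
I6 mul r2: issue@7 deps=(0,3) exec_start@7 write@10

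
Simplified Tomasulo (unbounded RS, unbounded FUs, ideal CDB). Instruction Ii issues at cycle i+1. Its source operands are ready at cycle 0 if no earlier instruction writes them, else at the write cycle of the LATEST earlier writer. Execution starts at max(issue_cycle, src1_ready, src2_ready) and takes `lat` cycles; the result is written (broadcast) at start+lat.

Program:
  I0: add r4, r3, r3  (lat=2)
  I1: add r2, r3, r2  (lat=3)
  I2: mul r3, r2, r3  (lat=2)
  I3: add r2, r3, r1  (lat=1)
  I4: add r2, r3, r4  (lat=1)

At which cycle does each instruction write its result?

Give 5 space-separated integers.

Answer: 3 5 7 8 8

Derivation:
I0 add r4: issue@1 deps=(None,None) exec_start@1 write@3
I1 add r2: issue@2 deps=(None,None) exec_start@2 write@5
I2 mul r3: issue@3 deps=(1,None) exec_start@5 write@7
I3 add r2: issue@4 deps=(2,None) exec_start@7 write@8
I4 add r2: issue@5 deps=(2,0) exec_start@7 write@8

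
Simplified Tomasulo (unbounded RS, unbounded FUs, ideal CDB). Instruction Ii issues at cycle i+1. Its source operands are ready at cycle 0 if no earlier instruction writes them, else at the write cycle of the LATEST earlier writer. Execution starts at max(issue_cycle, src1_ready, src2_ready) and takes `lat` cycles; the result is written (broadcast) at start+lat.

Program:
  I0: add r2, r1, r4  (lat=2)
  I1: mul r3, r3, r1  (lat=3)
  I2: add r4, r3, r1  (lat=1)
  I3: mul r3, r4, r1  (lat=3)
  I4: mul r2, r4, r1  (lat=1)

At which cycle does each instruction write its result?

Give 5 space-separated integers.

I0 add r2: issue@1 deps=(None,None) exec_start@1 write@3
I1 mul r3: issue@2 deps=(None,None) exec_start@2 write@5
I2 add r4: issue@3 deps=(1,None) exec_start@5 write@6
I3 mul r3: issue@4 deps=(2,None) exec_start@6 write@9
I4 mul r2: issue@5 deps=(2,None) exec_start@6 write@7

Answer: 3 5 6 9 7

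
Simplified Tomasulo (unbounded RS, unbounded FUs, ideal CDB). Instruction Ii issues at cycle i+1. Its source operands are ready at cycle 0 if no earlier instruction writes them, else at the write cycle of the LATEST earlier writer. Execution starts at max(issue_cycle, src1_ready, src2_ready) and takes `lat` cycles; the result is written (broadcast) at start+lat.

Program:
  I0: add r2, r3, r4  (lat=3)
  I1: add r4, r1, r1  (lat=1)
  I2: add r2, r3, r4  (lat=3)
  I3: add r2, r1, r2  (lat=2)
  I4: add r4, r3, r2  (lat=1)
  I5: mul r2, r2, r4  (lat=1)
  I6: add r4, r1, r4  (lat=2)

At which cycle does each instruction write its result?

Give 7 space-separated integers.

I0 add r2: issue@1 deps=(None,None) exec_start@1 write@4
I1 add r4: issue@2 deps=(None,None) exec_start@2 write@3
I2 add r2: issue@3 deps=(None,1) exec_start@3 write@6
I3 add r2: issue@4 deps=(None,2) exec_start@6 write@8
I4 add r4: issue@5 deps=(None,3) exec_start@8 write@9
I5 mul r2: issue@6 deps=(3,4) exec_start@9 write@10
I6 add r4: issue@7 deps=(None,4) exec_start@9 write@11

Answer: 4 3 6 8 9 10 11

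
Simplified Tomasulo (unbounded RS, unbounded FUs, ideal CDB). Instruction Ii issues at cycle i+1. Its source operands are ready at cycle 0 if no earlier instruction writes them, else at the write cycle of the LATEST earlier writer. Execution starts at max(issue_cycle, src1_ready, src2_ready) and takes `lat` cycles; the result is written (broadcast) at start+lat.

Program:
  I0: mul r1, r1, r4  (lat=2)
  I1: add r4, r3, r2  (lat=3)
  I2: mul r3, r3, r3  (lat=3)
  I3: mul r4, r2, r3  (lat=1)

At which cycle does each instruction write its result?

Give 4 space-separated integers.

Answer: 3 5 6 7

Derivation:
I0 mul r1: issue@1 deps=(None,None) exec_start@1 write@3
I1 add r4: issue@2 deps=(None,None) exec_start@2 write@5
I2 mul r3: issue@3 deps=(None,None) exec_start@3 write@6
I3 mul r4: issue@4 deps=(None,2) exec_start@6 write@7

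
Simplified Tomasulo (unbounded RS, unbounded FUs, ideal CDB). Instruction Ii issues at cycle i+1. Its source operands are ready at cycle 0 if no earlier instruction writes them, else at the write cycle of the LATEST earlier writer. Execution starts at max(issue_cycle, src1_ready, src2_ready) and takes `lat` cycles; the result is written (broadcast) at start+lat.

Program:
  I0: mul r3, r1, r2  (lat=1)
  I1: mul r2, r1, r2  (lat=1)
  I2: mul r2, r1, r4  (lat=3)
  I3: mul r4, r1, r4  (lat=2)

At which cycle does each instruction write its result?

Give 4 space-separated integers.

I0 mul r3: issue@1 deps=(None,None) exec_start@1 write@2
I1 mul r2: issue@2 deps=(None,None) exec_start@2 write@3
I2 mul r2: issue@3 deps=(None,None) exec_start@3 write@6
I3 mul r4: issue@4 deps=(None,None) exec_start@4 write@6

Answer: 2 3 6 6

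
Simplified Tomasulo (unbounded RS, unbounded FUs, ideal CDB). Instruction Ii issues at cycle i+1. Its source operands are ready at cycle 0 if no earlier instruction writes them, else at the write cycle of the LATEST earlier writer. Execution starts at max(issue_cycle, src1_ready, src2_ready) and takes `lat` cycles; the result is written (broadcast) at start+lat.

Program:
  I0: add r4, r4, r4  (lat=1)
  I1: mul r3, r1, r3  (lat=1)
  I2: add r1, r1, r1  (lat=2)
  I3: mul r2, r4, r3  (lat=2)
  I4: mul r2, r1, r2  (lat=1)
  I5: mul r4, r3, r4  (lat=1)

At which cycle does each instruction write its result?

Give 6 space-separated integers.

I0 add r4: issue@1 deps=(None,None) exec_start@1 write@2
I1 mul r3: issue@2 deps=(None,None) exec_start@2 write@3
I2 add r1: issue@3 deps=(None,None) exec_start@3 write@5
I3 mul r2: issue@4 deps=(0,1) exec_start@4 write@6
I4 mul r2: issue@5 deps=(2,3) exec_start@6 write@7
I5 mul r4: issue@6 deps=(1,0) exec_start@6 write@7

Answer: 2 3 5 6 7 7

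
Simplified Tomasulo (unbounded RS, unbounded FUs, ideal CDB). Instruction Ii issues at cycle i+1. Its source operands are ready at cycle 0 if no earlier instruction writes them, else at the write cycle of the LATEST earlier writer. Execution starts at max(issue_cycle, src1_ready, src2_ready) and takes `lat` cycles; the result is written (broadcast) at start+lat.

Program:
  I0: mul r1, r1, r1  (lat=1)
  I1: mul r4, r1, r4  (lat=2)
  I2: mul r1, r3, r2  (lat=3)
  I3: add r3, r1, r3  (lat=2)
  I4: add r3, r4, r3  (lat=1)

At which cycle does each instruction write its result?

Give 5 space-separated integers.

I0 mul r1: issue@1 deps=(None,None) exec_start@1 write@2
I1 mul r4: issue@2 deps=(0,None) exec_start@2 write@4
I2 mul r1: issue@3 deps=(None,None) exec_start@3 write@6
I3 add r3: issue@4 deps=(2,None) exec_start@6 write@8
I4 add r3: issue@5 deps=(1,3) exec_start@8 write@9

Answer: 2 4 6 8 9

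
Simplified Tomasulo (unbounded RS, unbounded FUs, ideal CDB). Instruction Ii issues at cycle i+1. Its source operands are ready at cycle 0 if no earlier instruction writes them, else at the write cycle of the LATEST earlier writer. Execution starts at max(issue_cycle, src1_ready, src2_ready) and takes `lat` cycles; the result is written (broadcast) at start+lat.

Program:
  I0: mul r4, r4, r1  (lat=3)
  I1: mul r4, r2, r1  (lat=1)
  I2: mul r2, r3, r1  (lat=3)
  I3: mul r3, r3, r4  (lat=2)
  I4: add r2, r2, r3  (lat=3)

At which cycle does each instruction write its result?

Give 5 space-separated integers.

Answer: 4 3 6 6 9

Derivation:
I0 mul r4: issue@1 deps=(None,None) exec_start@1 write@4
I1 mul r4: issue@2 deps=(None,None) exec_start@2 write@3
I2 mul r2: issue@3 deps=(None,None) exec_start@3 write@6
I3 mul r3: issue@4 deps=(None,1) exec_start@4 write@6
I4 add r2: issue@5 deps=(2,3) exec_start@6 write@9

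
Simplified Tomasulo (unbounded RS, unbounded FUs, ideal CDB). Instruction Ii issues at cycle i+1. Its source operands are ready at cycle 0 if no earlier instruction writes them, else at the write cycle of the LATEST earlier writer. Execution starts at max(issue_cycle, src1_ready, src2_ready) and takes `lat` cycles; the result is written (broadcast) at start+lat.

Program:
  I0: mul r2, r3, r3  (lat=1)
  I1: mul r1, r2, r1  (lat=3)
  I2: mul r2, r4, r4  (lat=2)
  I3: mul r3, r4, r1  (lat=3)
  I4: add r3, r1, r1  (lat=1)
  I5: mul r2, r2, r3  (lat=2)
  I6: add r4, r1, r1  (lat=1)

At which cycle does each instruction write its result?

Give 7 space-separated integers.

Answer: 2 5 5 8 6 8 8

Derivation:
I0 mul r2: issue@1 deps=(None,None) exec_start@1 write@2
I1 mul r1: issue@2 deps=(0,None) exec_start@2 write@5
I2 mul r2: issue@3 deps=(None,None) exec_start@3 write@5
I3 mul r3: issue@4 deps=(None,1) exec_start@5 write@8
I4 add r3: issue@5 deps=(1,1) exec_start@5 write@6
I5 mul r2: issue@6 deps=(2,4) exec_start@6 write@8
I6 add r4: issue@7 deps=(1,1) exec_start@7 write@8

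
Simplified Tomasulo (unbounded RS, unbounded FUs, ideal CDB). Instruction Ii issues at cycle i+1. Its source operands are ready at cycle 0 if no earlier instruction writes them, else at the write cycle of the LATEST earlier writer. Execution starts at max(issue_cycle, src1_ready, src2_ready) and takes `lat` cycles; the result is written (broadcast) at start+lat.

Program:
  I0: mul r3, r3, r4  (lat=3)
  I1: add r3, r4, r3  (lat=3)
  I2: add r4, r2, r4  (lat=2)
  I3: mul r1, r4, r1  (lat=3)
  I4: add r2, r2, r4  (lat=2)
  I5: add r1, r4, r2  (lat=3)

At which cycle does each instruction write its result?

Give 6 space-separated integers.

Answer: 4 7 5 8 7 10

Derivation:
I0 mul r3: issue@1 deps=(None,None) exec_start@1 write@4
I1 add r3: issue@2 deps=(None,0) exec_start@4 write@7
I2 add r4: issue@3 deps=(None,None) exec_start@3 write@5
I3 mul r1: issue@4 deps=(2,None) exec_start@5 write@8
I4 add r2: issue@5 deps=(None,2) exec_start@5 write@7
I5 add r1: issue@6 deps=(2,4) exec_start@7 write@10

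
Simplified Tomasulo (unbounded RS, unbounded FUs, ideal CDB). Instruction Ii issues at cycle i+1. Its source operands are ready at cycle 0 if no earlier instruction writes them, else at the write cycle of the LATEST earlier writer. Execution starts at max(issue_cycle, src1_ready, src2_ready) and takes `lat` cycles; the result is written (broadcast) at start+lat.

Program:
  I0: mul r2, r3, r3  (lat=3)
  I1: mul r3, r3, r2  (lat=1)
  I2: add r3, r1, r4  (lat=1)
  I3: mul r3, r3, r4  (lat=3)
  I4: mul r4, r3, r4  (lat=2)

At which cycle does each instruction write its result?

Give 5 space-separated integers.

Answer: 4 5 4 7 9

Derivation:
I0 mul r2: issue@1 deps=(None,None) exec_start@1 write@4
I1 mul r3: issue@2 deps=(None,0) exec_start@4 write@5
I2 add r3: issue@3 deps=(None,None) exec_start@3 write@4
I3 mul r3: issue@4 deps=(2,None) exec_start@4 write@7
I4 mul r4: issue@5 deps=(3,None) exec_start@7 write@9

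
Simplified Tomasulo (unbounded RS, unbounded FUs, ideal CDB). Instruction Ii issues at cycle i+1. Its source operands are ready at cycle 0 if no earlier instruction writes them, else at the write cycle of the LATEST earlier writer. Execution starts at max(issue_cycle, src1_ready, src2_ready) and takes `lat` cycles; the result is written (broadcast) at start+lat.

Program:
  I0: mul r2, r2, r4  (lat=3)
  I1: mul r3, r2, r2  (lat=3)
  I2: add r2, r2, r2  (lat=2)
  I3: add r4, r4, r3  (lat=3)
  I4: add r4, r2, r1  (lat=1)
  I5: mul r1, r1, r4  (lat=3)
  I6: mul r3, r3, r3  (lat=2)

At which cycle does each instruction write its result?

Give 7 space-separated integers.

I0 mul r2: issue@1 deps=(None,None) exec_start@1 write@4
I1 mul r3: issue@2 deps=(0,0) exec_start@4 write@7
I2 add r2: issue@3 deps=(0,0) exec_start@4 write@6
I3 add r4: issue@4 deps=(None,1) exec_start@7 write@10
I4 add r4: issue@5 deps=(2,None) exec_start@6 write@7
I5 mul r1: issue@6 deps=(None,4) exec_start@7 write@10
I6 mul r3: issue@7 deps=(1,1) exec_start@7 write@9

Answer: 4 7 6 10 7 10 9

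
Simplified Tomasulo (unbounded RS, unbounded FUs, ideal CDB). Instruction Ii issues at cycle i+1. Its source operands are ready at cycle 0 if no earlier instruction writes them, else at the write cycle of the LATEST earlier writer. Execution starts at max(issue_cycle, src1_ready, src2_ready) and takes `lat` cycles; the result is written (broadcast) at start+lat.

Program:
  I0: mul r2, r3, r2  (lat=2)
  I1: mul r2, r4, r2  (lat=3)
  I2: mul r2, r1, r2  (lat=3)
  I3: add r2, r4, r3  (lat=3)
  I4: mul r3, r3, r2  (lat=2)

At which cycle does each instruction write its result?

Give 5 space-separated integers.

I0 mul r2: issue@1 deps=(None,None) exec_start@1 write@3
I1 mul r2: issue@2 deps=(None,0) exec_start@3 write@6
I2 mul r2: issue@3 deps=(None,1) exec_start@6 write@9
I3 add r2: issue@4 deps=(None,None) exec_start@4 write@7
I4 mul r3: issue@5 deps=(None,3) exec_start@7 write@9

Answer: 3 6 9 7 9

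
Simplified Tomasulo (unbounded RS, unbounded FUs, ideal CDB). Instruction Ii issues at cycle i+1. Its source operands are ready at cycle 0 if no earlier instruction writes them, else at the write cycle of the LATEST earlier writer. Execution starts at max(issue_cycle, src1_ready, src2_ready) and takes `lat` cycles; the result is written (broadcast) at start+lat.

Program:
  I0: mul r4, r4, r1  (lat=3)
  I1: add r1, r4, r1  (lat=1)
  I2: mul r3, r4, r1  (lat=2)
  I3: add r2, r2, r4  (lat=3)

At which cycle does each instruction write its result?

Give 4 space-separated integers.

Answer: 4 5 7 7

Derivation:
I0 mul r4: issue@1 deps=(None,None) exec_start@1 write@4
I1 add r1: issue@2 deps=(0,None) exec_start@4 write@5
I2 mul r3: issue@3 deps=(0,1) exec_start@5 write@7
I3 add r2: issue@4 deps=(None,0) exec_start@4 write@7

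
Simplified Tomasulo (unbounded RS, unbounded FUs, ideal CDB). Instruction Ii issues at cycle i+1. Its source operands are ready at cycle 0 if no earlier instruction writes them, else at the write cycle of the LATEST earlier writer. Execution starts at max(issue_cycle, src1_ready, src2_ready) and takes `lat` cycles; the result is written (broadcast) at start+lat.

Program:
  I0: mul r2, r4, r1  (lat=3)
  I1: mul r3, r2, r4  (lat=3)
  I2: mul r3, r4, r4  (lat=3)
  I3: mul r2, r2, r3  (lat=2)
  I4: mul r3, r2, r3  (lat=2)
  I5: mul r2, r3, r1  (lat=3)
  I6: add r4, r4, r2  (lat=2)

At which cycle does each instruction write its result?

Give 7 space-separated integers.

Answer: 4 7 6 8 10 13 15

Derivation:
I0 mul r2: issue@1 deps=(None,None) exec_start@1 write@4
I1 mul r3: issue@2 deps=(0,None) exec_start@4 write@7
I2 mul r3: issue@3 deps=(None,None) exec_start@3 write@6
I3 mul r2: issue@4 deps=(0,2) exec_start@6 write@8
I4 mul r3: issue@5 deps=(3,2) exec_start@8 write@10
I5 mul r2: issue@6 deps=(4,None) exec_start@10 write@13
I6 add r4: issue@7 deps=(None,5) exec_start@13 write@15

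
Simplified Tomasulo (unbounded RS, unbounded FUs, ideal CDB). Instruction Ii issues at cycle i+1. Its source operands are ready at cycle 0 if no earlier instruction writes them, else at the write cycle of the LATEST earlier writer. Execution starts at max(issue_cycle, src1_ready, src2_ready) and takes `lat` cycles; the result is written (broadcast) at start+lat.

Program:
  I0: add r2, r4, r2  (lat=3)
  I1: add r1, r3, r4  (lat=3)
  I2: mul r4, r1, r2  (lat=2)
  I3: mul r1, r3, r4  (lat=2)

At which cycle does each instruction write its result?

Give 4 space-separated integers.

Answer: 4 5 7 9

Derivation:
I0 add r2: issue@1 deps=(None,None) exec_start@1 write@4
I1 add r1: issue@2 deps=(None,None) exec_start@2 write@5
I2 mul r4: issue@3 deps=(1,0) exec_start@5 write@7
I3 mul r1: issue@4 deps=(None,2) exec_start@7 write@9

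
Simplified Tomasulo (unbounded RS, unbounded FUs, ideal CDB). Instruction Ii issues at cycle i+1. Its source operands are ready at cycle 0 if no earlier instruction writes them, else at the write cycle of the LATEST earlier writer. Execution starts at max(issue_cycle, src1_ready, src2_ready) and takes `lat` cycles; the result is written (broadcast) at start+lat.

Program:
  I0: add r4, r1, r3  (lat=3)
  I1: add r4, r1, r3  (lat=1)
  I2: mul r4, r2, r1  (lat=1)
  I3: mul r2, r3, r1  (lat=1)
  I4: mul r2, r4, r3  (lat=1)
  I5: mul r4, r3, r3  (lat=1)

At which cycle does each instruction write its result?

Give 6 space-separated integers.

I0 add r4: issue@1 deps=(None,None) exec_start@1 write@4
I1 add r4: issue@2 deps=(None,None) exec_start@2 write@3
I2 mul r4: issue@3 deps=(None,None) exec_start@3 write@4
I3 mul r2: issue@4 deps=(None,None) exec_start@4 write@5
I4 mul r2: issue@5 deps=(2,None) exec_start@5 write@6
I5 mul r4: issue@6 deps=(None,None) exec_start@6 write@7

Answer: 4 3 4 5 6 7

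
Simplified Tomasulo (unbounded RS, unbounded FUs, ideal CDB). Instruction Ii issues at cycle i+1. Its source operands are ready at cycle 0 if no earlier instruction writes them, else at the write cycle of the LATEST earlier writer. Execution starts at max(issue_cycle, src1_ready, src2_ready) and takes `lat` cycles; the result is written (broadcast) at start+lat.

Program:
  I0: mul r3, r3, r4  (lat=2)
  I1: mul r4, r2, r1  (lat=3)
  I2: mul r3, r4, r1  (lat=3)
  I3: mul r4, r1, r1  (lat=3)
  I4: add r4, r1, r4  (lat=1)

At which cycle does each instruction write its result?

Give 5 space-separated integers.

Answer: 3 5 8 7 8

Derivation:
I0 mul r3: issue@1 deps=(None,None) exec_start@1 write@3
I1 mul r4: issue@2 deps=(None,None) exec_start@2 write@5
I2 mul r3: issue@3 deps=(1,None) exec_start@5 write@8
I3 mul r4: issue@4 deps=(None,None) exec_start@4 write@7
I4 add r4: issue@5 deps=(None,3) exec_start@7 write@8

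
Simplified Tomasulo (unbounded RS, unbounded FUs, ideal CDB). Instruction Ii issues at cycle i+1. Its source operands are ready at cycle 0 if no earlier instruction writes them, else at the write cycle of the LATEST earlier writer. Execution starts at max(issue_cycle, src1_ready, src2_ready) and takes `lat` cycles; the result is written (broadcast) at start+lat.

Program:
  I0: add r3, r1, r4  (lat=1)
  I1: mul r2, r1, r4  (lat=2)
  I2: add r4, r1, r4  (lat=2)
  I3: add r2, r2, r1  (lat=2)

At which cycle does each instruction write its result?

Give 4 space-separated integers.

Answer: 2 4 5 6

Derivation:
I0 add r3: issue@1 deps=(None,None) exec_start@1 write@2
I1 mul r2: issue@2 deps=(None,None) exec_start@2 write@4
I2 add r4: issue@3 deps=(None,None) exec_start@3 write@5
I3 add r2: issue@4 deps=(1,None) exec_start@4 write@6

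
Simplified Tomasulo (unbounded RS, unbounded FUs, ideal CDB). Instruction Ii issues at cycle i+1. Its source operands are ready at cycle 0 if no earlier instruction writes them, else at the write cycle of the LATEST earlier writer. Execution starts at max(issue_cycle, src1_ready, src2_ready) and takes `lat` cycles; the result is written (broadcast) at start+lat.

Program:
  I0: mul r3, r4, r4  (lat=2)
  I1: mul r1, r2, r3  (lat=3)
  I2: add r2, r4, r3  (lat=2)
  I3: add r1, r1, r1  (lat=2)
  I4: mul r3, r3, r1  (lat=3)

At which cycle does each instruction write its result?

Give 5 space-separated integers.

Answer: 3 6 5 8 11

Derivation:
I0 mul r3: issue@1 deps=(None,None) exec_start@1 write@3
I1 mul r1: issue@2 deps=(None,0) exec_start@3 write@6
I2 add r2: issue@3 deps=(None,0) exec_start@3 write@5
I3 add r1: issue@4 deps=(1,1) exec_start@6 write@8
I4 mul r3: issue@5 deps=(0,3) exec_start@8 write@11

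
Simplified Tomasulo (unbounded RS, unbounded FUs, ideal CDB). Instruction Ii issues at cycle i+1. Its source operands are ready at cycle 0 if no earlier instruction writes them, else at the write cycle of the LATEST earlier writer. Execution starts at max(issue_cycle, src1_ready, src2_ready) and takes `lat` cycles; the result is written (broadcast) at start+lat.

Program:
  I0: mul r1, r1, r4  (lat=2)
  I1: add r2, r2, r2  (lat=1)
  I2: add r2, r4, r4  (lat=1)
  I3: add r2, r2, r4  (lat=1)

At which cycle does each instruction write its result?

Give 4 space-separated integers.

I0 mul r1: issue@1 deps=(None,None) exec_start@1 write@3
I1 add r2: issue@2 deps=(None,None) exec_start@2 write@3
I2 add r2: issue@3 deps=(None,None) exec_start@3 write@4
I3 add r2: issue@4 deps=(2,None) exec_start@4 write@5

Answer: 3 3 4 5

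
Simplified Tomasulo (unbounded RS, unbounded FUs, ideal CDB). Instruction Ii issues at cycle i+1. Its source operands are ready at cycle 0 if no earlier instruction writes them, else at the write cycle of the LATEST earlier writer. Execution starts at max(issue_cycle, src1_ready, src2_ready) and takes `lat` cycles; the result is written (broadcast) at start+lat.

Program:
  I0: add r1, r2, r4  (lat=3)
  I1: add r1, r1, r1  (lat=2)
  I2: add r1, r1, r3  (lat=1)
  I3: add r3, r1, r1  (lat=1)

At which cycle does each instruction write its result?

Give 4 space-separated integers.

Answer: 4 6 7 8

Derivation:
I0 add r1: issue@1 deps=(None,None) exec_start@1 write@4
I1 add r1: issue@2 deps=(0,0) exec_start@4 write@6
I2 add r1: issue@3 deps=(1,None) exec_start@6 write@7
I3 add r3: issue@4 deps=(2,2) exec_start@7 write@8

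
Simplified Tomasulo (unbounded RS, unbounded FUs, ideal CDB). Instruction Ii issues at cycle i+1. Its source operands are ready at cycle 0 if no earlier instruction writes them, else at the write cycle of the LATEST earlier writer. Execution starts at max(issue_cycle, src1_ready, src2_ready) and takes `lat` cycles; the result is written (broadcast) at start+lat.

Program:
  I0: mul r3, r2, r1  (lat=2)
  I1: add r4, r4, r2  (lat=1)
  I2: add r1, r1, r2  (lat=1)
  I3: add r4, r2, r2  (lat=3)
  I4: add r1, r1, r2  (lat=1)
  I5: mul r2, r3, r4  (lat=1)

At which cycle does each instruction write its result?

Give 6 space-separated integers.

I0 mul r3: issue@1 deps=(None,None) exec_start@1 write@3
I1 add r4: issue@2 deps=(None,None) exec_start@2 write@3
I2 add r1: issue@3 deps=(None,None) exec_start@3 write@4
I3 add r4: issue@4 deps=(None,None) exec_start@4 write@7
I4 add r1: issue@5 deps=(2,None) exec_start@5 write@6
I5 mul r2: issue@6 deps=(0,3) exec_start@7 write@8

Answer: 3 3 4 7 6 8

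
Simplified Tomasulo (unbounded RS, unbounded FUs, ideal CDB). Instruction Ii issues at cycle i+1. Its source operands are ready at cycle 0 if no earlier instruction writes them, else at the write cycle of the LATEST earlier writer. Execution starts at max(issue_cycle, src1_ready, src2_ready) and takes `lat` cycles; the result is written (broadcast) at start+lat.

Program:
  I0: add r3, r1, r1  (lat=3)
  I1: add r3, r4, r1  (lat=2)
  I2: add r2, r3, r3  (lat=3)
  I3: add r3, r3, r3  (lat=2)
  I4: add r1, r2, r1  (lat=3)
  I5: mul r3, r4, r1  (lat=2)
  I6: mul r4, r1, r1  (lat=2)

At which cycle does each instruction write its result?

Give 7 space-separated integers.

Answer: 4 4 7 6 10 12 12

Derivation:
I0 add r3: issue@1 deps=(None,None) exec_start@1 write@4
I1 add r3: issue@2 deps=(None,None) exec_start@2 write@4
I2 add r2: issue@3 deps=(1,1) exec_start@4 write@7
I3 add r3: issue@4 deps=(1,1) exec_start@4 write@6
I4 add r1: issue@5 deps=(2,None) exec_start@7 write@10
I5 mul r3: issue@6 deps=(None,4) exec_start@10 write@12
I6 mul r4: issue@7 deps=(4,4) exec_start@10 write@12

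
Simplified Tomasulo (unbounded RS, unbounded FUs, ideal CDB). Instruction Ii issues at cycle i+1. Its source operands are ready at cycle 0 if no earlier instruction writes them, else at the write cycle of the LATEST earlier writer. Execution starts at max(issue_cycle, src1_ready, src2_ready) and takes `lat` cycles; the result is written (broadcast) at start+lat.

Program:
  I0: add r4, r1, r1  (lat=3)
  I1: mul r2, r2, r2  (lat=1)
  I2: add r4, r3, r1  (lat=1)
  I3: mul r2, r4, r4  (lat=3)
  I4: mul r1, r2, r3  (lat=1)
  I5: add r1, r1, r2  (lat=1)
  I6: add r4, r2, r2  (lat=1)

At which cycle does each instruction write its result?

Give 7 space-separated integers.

I0 add r4: issue@1 deps=(None,None) exec_start@1 write@4
I1 mul r2: issue@2 deps=(None,None) exec_start@2 write@3
I2 add r4: issue@3 deps=(None,None) exec_start@3 write@4
I3 mul r2: issue@4 deps=(2,2) exec_start@4 write@7
I4 mul r1: issue@5 deps=(3,None) exec_start@7 write@8
I5 add r1: issue@6 deps=(4,3) exec_start@8 write@9
I6 add r4: issue@7 deps=(3,3) exec_start@7 write@8

Answer: 4 3 4 7 8 9 8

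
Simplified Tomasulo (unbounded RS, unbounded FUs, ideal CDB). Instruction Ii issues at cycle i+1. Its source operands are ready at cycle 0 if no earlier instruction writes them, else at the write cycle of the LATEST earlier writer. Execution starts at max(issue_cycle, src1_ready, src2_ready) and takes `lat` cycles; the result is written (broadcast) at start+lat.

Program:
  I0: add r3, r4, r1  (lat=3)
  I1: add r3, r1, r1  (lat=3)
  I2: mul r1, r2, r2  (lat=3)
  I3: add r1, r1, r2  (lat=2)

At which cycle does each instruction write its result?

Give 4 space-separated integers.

Answer: 4 5 6 8

Derivation:
I0 add r3: issue@1 deps=(None,None) exec_start@1 write@4
I1 add r3: issue@2 deps=(None,None) exec_start@2 write@5
I2 mul r1: issue@3 deps=(None,None) exec_start@3 write@6
I3 add r1: issue@4 deps=(2,None) exec_start@6 write@8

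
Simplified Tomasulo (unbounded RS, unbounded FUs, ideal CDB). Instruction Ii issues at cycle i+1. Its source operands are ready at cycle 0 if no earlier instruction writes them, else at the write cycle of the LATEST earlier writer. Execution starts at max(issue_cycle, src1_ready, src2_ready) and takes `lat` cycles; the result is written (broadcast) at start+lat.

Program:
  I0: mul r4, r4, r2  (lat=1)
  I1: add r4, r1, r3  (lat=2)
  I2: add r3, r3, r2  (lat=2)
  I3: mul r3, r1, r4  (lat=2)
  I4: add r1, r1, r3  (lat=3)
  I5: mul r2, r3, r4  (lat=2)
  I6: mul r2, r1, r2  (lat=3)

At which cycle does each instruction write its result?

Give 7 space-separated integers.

Answer: 2 4 5 6 9 8 12

Derivation:
I0 mul r4: issue@1 deps=(None,None) exec_start@1 write@2
I1 add r4: issue@2 deps=(None,None) exec_start@2 write@4
I2 add r3: issue@3 deps=(None,None) exec_start@3 write@5
I3 mul r3: issue@4 deps=(None,1) exec_start@4 write@6
I4 add r1: issue@5 deps=(None,3) exec_start@6 write@9
I5 mul r2: issue@6 deps=(3,1) exec_start@6 write@8
I6 mul r2: issue@7 deps=(4,5) exec_start@9 write@12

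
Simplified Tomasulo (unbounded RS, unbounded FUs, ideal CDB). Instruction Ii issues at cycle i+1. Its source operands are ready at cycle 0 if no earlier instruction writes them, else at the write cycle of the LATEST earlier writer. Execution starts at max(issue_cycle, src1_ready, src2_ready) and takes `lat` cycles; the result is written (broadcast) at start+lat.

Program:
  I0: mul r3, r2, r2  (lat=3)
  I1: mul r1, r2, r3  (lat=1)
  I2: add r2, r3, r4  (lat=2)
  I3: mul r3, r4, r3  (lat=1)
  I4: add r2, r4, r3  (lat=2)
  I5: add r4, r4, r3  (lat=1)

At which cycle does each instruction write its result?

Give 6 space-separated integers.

I0 mul r3: issue@1 deps=(None,None) exec_start@1 write@4
I1 mul r1: issue@2 deps=(None,0) exec_start@4 write@5
I2 add r2: issue@3 deps=(0,None) exec_start@4 write@6
I3 mul r3: issue@4 deps=(None,0) exec_start@4 write@5
I4 add r2: issue@5 deps=(None,3) exec_start@5 write@7
I5 add r4: issue@6 deps=(None,3) exec_start@6 write@7

Answer: 4 5 6 5 7 7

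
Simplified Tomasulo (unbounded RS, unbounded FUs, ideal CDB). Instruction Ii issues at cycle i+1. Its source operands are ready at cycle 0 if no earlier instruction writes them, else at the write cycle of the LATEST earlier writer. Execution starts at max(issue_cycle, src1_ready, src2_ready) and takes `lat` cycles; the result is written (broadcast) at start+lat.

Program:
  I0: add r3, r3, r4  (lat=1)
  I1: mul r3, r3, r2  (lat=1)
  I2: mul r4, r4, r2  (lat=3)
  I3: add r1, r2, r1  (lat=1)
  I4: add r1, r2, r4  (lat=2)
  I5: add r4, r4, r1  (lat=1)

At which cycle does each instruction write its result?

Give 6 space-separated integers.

I0 add r3: issue@1 deps=(None,None) exec_start@1 write@2
I1 mul r3: issue@2 deps=(0,None) exec_start@2 write@3
I2 mul r4: issue@3 deps=(None,None) exec_start@3 write@6
I3 add r1: issue@4 deps=(None,None) exec_start@4 write@5
I4 add r1: issue@5 deps=(None,2) exec_start@6 write@8
I5 add r4: issue@6 deps=(2,4) exec_start@8 write@9

Answer: 2 3 6 5 8 9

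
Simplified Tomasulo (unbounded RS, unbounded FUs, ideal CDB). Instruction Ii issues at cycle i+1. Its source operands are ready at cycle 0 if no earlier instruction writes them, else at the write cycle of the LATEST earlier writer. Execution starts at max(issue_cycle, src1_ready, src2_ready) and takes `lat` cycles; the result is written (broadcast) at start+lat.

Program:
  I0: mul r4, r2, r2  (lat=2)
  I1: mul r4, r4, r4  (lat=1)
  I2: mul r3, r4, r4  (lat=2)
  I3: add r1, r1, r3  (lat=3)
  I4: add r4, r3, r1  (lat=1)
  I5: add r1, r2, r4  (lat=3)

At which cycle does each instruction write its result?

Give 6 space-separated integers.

Answer: 3 4 6 9 10 13

Derivation:
I0 mul r4: issue@1 deps=(None,None) exec_start@1 write@3
I1 mul r4: issue@2 deps=(0,0) exec_start@3 write@4
I2 mul r3: issue@3 deps=(1,1) exec_start@4 write@6
I3 add r1: issue@4 deps=(None,2) exec_start@6 write@9
I4 add r4: issue@5 deps=(2,3) exec_start@9 write@10
I5 add r1: issue@6 deps=(None,4) exec_start@10 write@13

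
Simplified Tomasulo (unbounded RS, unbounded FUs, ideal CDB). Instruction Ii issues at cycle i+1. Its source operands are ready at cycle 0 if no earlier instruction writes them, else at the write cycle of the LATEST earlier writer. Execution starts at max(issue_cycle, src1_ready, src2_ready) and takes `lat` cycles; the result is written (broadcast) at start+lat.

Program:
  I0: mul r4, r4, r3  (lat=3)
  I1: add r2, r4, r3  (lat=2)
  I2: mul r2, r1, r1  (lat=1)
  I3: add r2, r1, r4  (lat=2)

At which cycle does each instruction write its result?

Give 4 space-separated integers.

Answer: 4 6 4 6

Derivation:
I0 mul r4: issue@1 deps=(None,None) exec_start@1 write@4
I1 add r2: issue@2 deps=(0,None) exec_start@4 write@6
I2 mul r2: issue@3 deps=(None,None) exec_start@3 write@4
I3 add r2: issue@4 deps=(None,0) exec_start@4 write@6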